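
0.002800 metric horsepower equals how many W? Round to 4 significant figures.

2.059 watts

1 metric horsepower = 735.499 W.
Then 0.002800 × 735.499 ≈ 2.059 W.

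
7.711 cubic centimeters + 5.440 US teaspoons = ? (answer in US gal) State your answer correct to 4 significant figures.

0.009120 US gal

7.711 cm³ = 0.00203703 US gal and 5.440 US tsp = 0.00708333 US gal.
0.00203703 + 0.00708333 ≈ 0.009120 US gal.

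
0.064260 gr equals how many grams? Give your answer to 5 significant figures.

1 grain = 0.0647989 g.
0.064260 × 0.0647989 ≈ 0.0041640 g.

0.0041640 g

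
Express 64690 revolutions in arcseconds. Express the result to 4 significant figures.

8.384 × 10^10 arcsec

1 rev = 1.29600 × 10^6 arcseconds.
Then 64690 × 1.29600 × 10^6 ≈ 8.384 × 10^10 arcsec.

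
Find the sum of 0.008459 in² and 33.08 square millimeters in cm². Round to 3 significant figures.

0.385 square centimeters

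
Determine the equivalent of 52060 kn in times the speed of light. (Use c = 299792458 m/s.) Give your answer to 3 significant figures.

1 knot = 1.71600e-9 c.
Then 52060 × 1.71600e-9 ≈ 8.93e-5 c.

8.93e-5 c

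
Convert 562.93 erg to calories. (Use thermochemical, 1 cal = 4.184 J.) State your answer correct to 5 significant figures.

1.3454e-5 cal

1 erg = 2.39006e-8 cal.
So 562.93 × 2.39006e-8 ≈ 1.3454e-5 cal.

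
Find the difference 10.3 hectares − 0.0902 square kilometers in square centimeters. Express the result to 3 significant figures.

10.3 ha = 1.03000e+9 cm² and 0.0902 km² = 9.02000e+8 cm².
1.03000e+9 − 9.02000e+8 ≈ 1.28e+8 cm².

1.28e+8 cm²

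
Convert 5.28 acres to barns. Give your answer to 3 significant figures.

2.14e+32 barns

1 acre = 4.04686e+31 barn.
So 5.28 × 4.04686e+31 ≈ 2.14e+32 barn.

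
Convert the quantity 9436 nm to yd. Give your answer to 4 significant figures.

1.032e-5 yd

1 nm = 1.09361e-9 yards.
Thus 9436 × 1.09361e-9 ≈ 1.032e-5 yd.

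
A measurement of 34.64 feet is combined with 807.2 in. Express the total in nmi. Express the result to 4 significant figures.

0.01677 nmi

34.64 ft = 0.00570101 nmi and 807.2 in = 0.0110707 nmi.
0.00570101 + 0.0110707 ≈ 0.01677 nmi.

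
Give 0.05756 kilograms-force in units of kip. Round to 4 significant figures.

0.0001269 kip

1 kilogram-force = 0.00220462 kips.
Then 0.05756 × 0.00220462 ≈ 0.0001269 kip.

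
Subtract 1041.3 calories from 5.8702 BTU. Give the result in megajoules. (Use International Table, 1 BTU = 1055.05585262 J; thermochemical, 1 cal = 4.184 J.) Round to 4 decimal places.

0.0018 megajoules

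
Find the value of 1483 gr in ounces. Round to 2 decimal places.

3.39 oz

1 grain = 0.00228571 oz.
So 1483 × 0.00228571 ≈ 3.39 oz.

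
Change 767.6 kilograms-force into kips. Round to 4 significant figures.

1.692 kip

1 kilogram-force = 0.00220462 kips.
Then 767.6 × 0.00220462 ≈ 1.692 kip.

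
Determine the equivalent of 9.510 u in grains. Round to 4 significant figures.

1 u = 2.56260 × 10^-23 gr.
Thus 9.510 × 2.56260 × 10^-23 ≈ 2.437 × 10^-22 gr.

2.437 × 10^-22 gr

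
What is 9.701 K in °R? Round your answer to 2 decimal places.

°R = K × 9/5.
Applying the formula gives 17.46 °R.

17.46 degrees Rankine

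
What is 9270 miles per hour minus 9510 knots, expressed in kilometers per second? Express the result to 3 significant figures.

9270 mph = 4.14406 km/s and 9510 kn = 4.89237 km/s.
4.14406 − 4.89237 ≈ -0.748 km/s.

-0.748 km/s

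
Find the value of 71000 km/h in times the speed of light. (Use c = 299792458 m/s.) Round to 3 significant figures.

6.58e-5 c

1 km/h = 9.26567e-10 times the speed of light.
So 71000 × 9.26567e-10 ≈ 6.58e-5 c.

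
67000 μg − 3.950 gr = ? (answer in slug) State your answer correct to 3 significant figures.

-1.29 × 10^-5 slugs

67000 μg = 4.59096 × 10^-6 slug and 3.950 gr = 1.75385 × 10^-5 slug.
4.59096 × 10^-6 − 1.75385 × 10^-5 ≈ -1.29 × 10^-5 slug.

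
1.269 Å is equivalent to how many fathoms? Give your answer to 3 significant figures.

6.94 × 10^-11 fathom

1 Å = 5.46807 × 10^-11 fathom.
Thus 1.269 × 5.46807 × 10^-11 ≈ 6.94 × 10^-11 fathom.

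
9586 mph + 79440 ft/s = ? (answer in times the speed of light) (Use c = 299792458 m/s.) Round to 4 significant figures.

9586 mph = 1.42943 × 10^-5 c and 79440 ft/s = 8.07669 × 10^-5 c.
1.42943 × 10^-5 + 8.07669 × 10^-5 ≈ 9.506 × 10^-5 c.

9.506 × 10^-5 c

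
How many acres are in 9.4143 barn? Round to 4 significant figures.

2.326e-31 acres

1 barn = 2.47105e-32 acre.
Thus 9.4143 × 2.47105e-32 ≈ 2.326e-31 acre.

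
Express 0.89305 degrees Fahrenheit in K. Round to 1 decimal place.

255.9 K

K = (°F + 459.67) × 5/9.
Applying the formula gives 255.9 K.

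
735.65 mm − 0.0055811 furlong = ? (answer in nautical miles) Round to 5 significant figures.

-0.00020901 nautical miles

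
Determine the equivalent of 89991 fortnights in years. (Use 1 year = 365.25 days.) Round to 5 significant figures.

3449.3 yr

1 fortnight = 0.0383299 yr.
89991 × 0.0383299 ≈ 3449.3 yr.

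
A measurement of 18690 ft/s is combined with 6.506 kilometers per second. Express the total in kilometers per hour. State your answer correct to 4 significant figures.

43930 km/h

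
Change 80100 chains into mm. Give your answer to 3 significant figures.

1.61e+9 mm

1 chain = 20116.8 millimeters.
So 80100 × 20116.8 ≈ 1.61e+9 mm.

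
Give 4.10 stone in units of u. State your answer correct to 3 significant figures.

1.57 × 10^28 atomic mass units

1 st = 3.82424 × 10^27 u.
4.10 × 3.82424 × 10^27 ≈ 1.57 × 10^28 u.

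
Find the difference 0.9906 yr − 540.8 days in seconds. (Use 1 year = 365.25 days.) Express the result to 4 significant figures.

-1.546 × 10^7 s

0.9906 yr = 3.12610 × 10^7 s and 540.8 d = 4.67251 × 10^7 s.
3.12610 × 10^7 − 4.67251 × 10^7 ≈ -1.546 × 10^7 s.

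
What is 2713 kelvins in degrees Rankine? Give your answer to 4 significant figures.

°R = K × 9/5.
Applying the formula gives 4883 °R.

4883 °R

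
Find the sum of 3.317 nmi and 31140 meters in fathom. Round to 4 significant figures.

3.317 nmi = 3359.08 fathom and 31140 m = 17027.6 fathom.
3359.08 + 17027.6 ≈ 20390 fathom.

20390 fathom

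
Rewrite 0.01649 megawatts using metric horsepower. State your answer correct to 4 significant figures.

22.42 metric horsepower

1 megawatt = 1359.62 PS.
Thus 0.01649 × 1359.62 ≈ 22.42 PS.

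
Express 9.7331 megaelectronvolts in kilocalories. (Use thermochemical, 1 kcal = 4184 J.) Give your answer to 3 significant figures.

3.73e-16 kilocalories

1 MeV = 3.82929e-17 kilocalories.
9.7331 × 3.82929e-17 ≈ 3.73e-16 kcal.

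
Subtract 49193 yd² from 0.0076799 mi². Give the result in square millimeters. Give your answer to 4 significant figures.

-2.124e+10 mm²

0.0076799 mi² = 1.98908e+10 mm² and 49193 yd² = 4.11316e+10 mm².
1.98908e+10 − 4.11316e+10 ≈ -2.124e+10 mm².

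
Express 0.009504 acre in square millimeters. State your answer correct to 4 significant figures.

3.846e+7 mm²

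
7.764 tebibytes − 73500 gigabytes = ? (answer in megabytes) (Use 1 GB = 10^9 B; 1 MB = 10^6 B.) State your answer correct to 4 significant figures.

-6.496 × 10^7 megabytes

7.764 TiB = 8.53661 × 10^6 MB and 73500 GB = 7.35000 × 10^7 MB.
8.53661 × 10^6 − 7.35000 × 10^7 ≈ -6.496 × 10^7 MB.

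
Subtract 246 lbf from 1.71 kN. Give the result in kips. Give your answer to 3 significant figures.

1.71 kN = 0.384423 kip and 246 lbf = 0.246000 kip.
0.384423 − 0.246000 ≈ 0.138 kip.

0.138 kips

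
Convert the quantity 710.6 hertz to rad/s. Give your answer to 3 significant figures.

4460 rad/s

1 Hz = 6.28319 rad/s.
Then 710.6 × 6.28319 ≈ 4460 rad/s.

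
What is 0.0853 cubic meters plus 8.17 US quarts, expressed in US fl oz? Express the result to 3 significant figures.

3150 US fl oz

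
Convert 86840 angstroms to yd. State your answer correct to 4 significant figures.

1 Å = 1.09361e-10 yards.
So 86840 × 1.09361e-10 ≈ 9.497e-6 yd.

9.497e-6 yd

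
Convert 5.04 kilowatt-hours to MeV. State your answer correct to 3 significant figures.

1.13e+20 MeV

1 kWh = 2.24694e+19 megaelectronvolts.
Then 5.04 × 2.24694e+19 ≈ 1.13e+20 MeV.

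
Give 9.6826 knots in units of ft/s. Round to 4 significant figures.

16.34 feet per second

1 knot = 1.68781 ft/s.
Then 9.6826 × 1.68781 ≈ 16.34 ft/s.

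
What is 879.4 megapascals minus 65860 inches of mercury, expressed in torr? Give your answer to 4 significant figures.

879.4 MPa = 6.59604 × 10^6 torr and 65860 inHg = 1.67284 × 10^6 torr.
6.59604 × 10^6 − 1.67284 × 10^6 ≈ 4.923 × 10^6 torr.

4.923 × 10^6 torr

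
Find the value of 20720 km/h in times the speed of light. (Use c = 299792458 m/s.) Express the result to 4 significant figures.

1 kilometer per hour = 9.26567e-10 times the speed of light.
Then 20720 × 9.26567e-10 ≈ 1.920e-5 c.

1.920e-5 times the speed of light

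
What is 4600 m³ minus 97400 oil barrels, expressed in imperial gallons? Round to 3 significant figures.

-2.39e+6 imperial gallons

4600 m³ = 1.01186e+6 imp gal and 97400 bbl = 3.40630e+6 imp gal.
1.01186e+6 − 3.40630e+6 ≈ -2.39e+6 imp gal.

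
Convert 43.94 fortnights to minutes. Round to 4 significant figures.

885800 minutes

1 fortnight = 20160.0 min.
Thus 43.94 × 20160.0 ≈ 885800 min.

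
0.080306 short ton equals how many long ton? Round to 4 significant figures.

0.07170 long ton

1 short ton = 0.892857 long tons.
0.080306 × 0.892857 ≈ 0.07170 long ton.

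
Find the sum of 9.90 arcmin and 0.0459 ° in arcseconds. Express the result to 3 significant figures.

759 arcsec

9.90 arcmin = 594.000 arcsec and 0.0459 ° = 165.240 arcsec.
594.000 + 165.240 ≈ 759 arcsec.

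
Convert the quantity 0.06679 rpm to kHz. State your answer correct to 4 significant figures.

1 rpm = 1.66667e-5 kHz.
0.06679 × 1.66667e-5 ≈ 1.113e-6 kHz.

1.113e-6 kilohertz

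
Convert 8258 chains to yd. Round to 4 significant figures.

181700 yd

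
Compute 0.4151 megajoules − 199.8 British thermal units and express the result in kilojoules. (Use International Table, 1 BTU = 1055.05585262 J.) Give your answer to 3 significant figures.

204 kJ

0.4151 MJ = 415.100 kJ and 199.8 BTU = 210.800 kJ.
415.100 − 210.800 ≈ 204 kJ.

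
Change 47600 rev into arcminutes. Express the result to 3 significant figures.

1.03 × 10^9 arcmin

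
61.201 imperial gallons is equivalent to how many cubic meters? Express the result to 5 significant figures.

1 imperial gallon = 0.00454609 m³.
So 61.201 × 0.00454609 ≈ 0.27823 m³.

0.27823 m³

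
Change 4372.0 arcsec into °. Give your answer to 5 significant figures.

1 arcsecond = 0.000277778 degrees.
Then 4372.0 × 0.000277778 ≈ 1.2144 °.

1.2144 °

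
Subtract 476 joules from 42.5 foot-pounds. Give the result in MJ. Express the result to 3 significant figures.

-0.000418 megajoules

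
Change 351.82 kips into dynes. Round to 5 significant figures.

1 kip = 4.44822 × 10^8 dyn.
351.82 × 4.44822 × 10^8 ≈ 1.5650 × 10^11 dyn.

1.5650 × 10^11 dyn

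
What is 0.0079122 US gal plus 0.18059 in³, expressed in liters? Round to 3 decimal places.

0.033 liters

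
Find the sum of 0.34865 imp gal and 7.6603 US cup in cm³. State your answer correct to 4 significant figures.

3397 cubic centimeters

0.34865 imp gal = 1584.99 cm³ and 7.6603 US cup = 1812.34 cm³.
1584.99 + 1812.34 ≈ 3397 cm³.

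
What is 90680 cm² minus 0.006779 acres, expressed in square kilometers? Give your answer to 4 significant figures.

-1.837 × 10^-5 km²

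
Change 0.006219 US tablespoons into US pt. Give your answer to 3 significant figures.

0.000194 US pt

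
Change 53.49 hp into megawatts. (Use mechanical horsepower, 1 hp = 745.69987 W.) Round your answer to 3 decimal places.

0.040 megawatts

1 horsepower = 0.000745700 megawatts.
So 53.49 × 0.000745700 ≈ 0.040 MW.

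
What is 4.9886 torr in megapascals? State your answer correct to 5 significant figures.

1 torr = 0.000133322 MPa.
4.9886 × 0.000133322 ≈ 0.00066509 MPa.

0.00066509 megapascals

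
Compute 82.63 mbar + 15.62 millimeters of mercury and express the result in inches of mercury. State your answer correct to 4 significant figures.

3.055 inHg

82.63 mbar = 2.44006 inHg and 15.62 mmHg = 0.614961 inHg.
2.44006 + 0.614961 ≈ 3.055 inHg.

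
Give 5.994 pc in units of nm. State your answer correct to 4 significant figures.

1.850 × 10^26 nanometers

1 pc = 3.08568 × 10^25 nanometers.
Thus 5.994 × 3.08568 × 10^25 ≈ 1.850 × 10^26 nm.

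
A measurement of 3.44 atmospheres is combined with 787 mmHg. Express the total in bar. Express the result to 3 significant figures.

4.53 bar

3.44 atm = 3.48558 bar and 787 mmHg = 1.04925 bar.
3.48558 + 1.04925 ≈ 4.53 bar.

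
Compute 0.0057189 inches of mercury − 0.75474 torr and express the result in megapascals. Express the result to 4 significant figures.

-8.126 × 10^-5 MPa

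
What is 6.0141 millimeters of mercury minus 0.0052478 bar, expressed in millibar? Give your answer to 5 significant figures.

6.0141 mmHg = 8.01814 mbar and 0.0052478 bar = 5.24780 mbar.
8.01814 − 5.24780 ≈ 2.7703 mbar.

2.7703 mbar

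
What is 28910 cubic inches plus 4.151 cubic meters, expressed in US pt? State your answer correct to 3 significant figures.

9770 US pints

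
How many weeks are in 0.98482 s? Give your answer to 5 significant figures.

1.6283e-6 weeks

1 second = 1.65344e-6 weeks.
So 0.98482 × 1.65344e-6 ≈ 1.6283e-6 wk.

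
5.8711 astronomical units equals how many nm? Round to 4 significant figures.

1 au = 1.49598e+20 nanometers.
Thus 5.8711 × 1.49598e+20 ≈ 8.783e+20 nm.

8.783e+20 nanometers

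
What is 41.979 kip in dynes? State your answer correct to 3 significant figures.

1 kip = 4.44822e+8 dyn.
So 41.979 × 4.44822e+8 ≈ 1.87e+10 dyn.

1.87e+10 dyn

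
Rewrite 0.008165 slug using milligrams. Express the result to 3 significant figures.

119000 mg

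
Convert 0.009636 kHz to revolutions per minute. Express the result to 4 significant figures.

578.2 revolutions per minute

1 kilohertz = 60000.0 revolutions per minute.
0.009636 × 60000.0 ≈ 578.2 rpm.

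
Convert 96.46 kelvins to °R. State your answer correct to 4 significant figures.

173.6 degrees Rankine

°R = K × 9/5.
Applying the formula gives 173.6 °R.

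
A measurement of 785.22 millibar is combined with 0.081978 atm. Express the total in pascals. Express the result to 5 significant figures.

785.22 mbar = 78522.0 Pa and 0.081978 atm = 8306.42 Pa.
78522.0 + 8306.42 ≈ 86828 Pa.

86828 Pa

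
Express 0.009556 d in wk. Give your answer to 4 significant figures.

0.001365 weeks

1 d = 0.142857 weeks.
So 0.009556 × 0.142857 ≈ 0.001365 wk.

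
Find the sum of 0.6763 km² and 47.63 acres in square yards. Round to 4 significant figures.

0.6763 km² = 808848 yd² and 47.63 acre = 230529 yd².
808848 + 230529 ≈ 1.039 × 10^6 yd².

1.039 × 10^6 yd²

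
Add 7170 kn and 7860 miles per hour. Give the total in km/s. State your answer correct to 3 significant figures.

7170 kn = 3.68857 km/s and 7860 mph = 3.51373 km/s.
3.68857 + 3.51373 ≈ 7.20 km/s.

7.20 kilometers per second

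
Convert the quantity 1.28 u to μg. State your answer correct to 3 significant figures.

2.13 × 10^-18 μg

1 atomic mass unit = 1.66054 × 10^-18 micrograms.
Then 1.28 × 1.66054 × 10^-18 ≈ 2.13 × 10^-18 μg.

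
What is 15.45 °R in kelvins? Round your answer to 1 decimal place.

°R = K × 9/5.
Applying the formula gives 8.6 K.

8.6 K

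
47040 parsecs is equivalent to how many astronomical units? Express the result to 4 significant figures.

9.703 × 10^9 astronomical units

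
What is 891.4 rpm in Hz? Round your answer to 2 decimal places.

1 rpm = 0.0166667 hertz.
891.4 × 0.0166667 ≈ 14.86 Hz.

14.86 hertz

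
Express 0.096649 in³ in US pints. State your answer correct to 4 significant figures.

0.003347 US pints

1 cubic inch = 0.0346320 US pt.
0.096649 × 0.0346320 ≈ 0.003347 US pt.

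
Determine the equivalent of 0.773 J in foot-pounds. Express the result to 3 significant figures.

1 J = 0.737562 foot-pounds.
Then 0.773 × 0.737562 ≈ 0.570 ft·lbf.

0.570 ft·lbf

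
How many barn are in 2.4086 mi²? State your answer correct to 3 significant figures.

6.24 × 10^34 barns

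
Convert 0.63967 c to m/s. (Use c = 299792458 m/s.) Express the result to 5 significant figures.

1.9177e+8 m/s

1 speed of light = 2.99792e+8 m/s.
Then 0.63967 × 2.99792e+8 ≈ 1.9177e+8 m/s.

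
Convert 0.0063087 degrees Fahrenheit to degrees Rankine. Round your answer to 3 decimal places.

459.676 degrees Rankine

°R = °F + 459.67.
Applying the formula gives 459.676 °R.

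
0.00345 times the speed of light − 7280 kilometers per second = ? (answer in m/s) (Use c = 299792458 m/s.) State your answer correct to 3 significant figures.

-6.25e+6 m/s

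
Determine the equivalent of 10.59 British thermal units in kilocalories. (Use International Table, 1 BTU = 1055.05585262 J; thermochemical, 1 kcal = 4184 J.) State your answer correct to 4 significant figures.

2.670 kcal

1 British thermal unit = 0.252164 kilocalories.
So 10.59 × 0.252164 ≈ 2.670 kcal.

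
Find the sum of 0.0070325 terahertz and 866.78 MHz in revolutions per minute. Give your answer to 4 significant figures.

4.740 × 10^11 rpm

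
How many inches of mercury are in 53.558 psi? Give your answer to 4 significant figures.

1 psi = 2.03602 inHg.
Then 53.558 × 2.03602 ≈ 109.0 inHg.

109.0 inHg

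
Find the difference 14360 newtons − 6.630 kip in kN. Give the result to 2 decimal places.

-15.13 kilonewtons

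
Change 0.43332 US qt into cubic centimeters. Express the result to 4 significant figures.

410.1 cubic centimeters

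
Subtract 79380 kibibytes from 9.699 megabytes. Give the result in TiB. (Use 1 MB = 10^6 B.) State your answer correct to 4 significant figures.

-6.511e-5 tebibytes

9.699 MB = 8.82119e-6 TiB and 79380 KiB = 7.39284e-5 TiB.
8.82119e-6 − 7.39284e-5 ≈ -6.511e-5 TiB.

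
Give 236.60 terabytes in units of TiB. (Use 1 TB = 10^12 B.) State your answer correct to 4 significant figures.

215.2 TiB

1 TB = 0.909495 TiB.
Then 236.60 × 0.909495 ≈ 215.2 TiB.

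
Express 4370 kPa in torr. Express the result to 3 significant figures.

32800 torr

1 kPa = 7.50062 torr.
4370 × 7.50062 ≈ 32800 torr.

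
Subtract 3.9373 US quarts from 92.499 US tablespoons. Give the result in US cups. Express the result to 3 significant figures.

92.499 US tbsp = 5.78119 US cup and 3.9373 US qt = 15.7492 US cup.
5.78119 − 15.7492 ≈ -9.97 US cup.

-9.97 US cup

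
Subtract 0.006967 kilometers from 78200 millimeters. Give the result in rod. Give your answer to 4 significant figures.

78200 mm = 15.5492 rod and 0.006967 km = 1.38531 rod.
15.5492 − 1.38531 ≈ 14.16 rod.

14.16 rods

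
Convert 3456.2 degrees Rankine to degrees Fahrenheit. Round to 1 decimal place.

°R = °F + 459.67.
Applying the formula gives 2996.5 °F.

2996.5 °F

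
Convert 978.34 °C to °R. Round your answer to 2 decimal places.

2252.68 °R

°R = (°C + 273.15) × 9/5.
Applying the formula gives 2252.68 °R.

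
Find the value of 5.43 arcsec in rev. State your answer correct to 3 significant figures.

1 arcsecond = 7.71605 × 10^-7 rev.
So 5.43 × 7.71605 × 10^-7 ≈ 4.19 × 10^-6 rev.

4.19 × 10^-6 rev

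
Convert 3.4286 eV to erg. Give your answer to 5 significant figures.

1 eV = 1.60218 × 10^-12 erg.
So 3.4286 × 1.60218 × 10^-12 ≈ 5.4932 × 10^-12 erg.

5.4932 × 10^-12 erg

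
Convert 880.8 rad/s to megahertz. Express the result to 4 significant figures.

1 rad/s = 1.59155 × 10^-7 MHz.
880.8 × 1.59155 × 10^-7 ≈ 0.0001402 MHz.

0.0001402 megahertz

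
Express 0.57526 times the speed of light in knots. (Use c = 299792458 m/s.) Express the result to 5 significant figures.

1 c = 5.82750e+8 kn.
0.57526 × 5.82750e+8 ≈ 3.3523e+8 kn.

3.3523e+8 kn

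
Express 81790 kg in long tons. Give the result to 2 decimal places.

1 kg = 0.000984207 long ton.
Then 81790 × 0.000984207 ≈ 80.50 long ton.

80.50 long ton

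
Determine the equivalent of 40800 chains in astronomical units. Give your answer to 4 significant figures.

1 chain = 1.34473 × 10^-10 au.
Thus 40800 × 1.34473 × 10^-10 ≈ 5.486 × 10^-6 au.

5.486 × 10^-6 astronomical units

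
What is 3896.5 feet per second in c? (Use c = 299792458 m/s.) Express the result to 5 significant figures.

3.9616 × 10^-6 times the speed of light

1 ft/s = 1.01670 × 10^-9 c.
3896.5 × 1.01670 × 10^-9 ≈ 3.9616 × 10^-6 c.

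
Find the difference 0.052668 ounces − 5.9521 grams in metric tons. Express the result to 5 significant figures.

0.052668 oz = 1.49311e-6 t and 5.9521 g = 5.95210e-6 t.
1.49311e-6 − 5.95210e-6 ≈ -4.4590e-6 t.

-4.4590e-6 metric tons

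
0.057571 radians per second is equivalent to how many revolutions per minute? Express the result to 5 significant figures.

1 radian per second = 9.54930 rpm.
So 0.057571 × 9.54930 ≈ 0.54976 rpm.

0.54976 revolutions per minute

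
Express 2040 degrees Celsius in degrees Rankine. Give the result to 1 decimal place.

4163.7 °R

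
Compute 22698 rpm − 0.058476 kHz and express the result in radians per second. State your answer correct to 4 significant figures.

2010 radians per second

22698 rpm = 2376.93 rad/s and 0.058476 kHz = 367.416 rad/s.
2376.93 − 367.416 ≈ 2010 rad/s.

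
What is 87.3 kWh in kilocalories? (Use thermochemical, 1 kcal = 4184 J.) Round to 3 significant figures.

75100 kcal

1 kilowatt-hour = 860.421 kilocalories.
Then 87.3 × 860.421 ≈ 75100 kcal.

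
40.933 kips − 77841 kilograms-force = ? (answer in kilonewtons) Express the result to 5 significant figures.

-581.28 kN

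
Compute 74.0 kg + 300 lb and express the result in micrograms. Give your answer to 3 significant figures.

74.0 kg = 7.40000e+10 μg and 300 lb = 1.36078e+11 μg.
7.40000e+10 + 1.36078e+11 ≈ 2.10e+11 μg.

2.10e+11 μg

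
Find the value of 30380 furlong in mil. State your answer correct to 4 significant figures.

1 furlong = 7.92000e+6 mils.
Thus 30380 × 7.92000e+6 ≈ 2.406e+11 mil.

2.406e+11 mils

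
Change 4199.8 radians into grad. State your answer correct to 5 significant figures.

1 rad = 63.6620 grad.
4199.8 × 63.6620 ≈ 267370 grad.

267370 grad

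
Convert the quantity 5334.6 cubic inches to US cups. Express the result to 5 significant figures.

369.50 US cup

1 cubic inch = 0.0692641 US cup.
5334.6 × 0.0692641 ≈ 369.50 US cup.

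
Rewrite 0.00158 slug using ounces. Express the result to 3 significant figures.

0.813 oz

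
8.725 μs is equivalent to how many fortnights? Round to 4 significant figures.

1 μs = 8.26720 × 10^-13 fortnight.
8.725 × 8.26720 × 10^-13 ≈ 7.213 × 10^-12 fortnight.

7.213 × 10^-12 fortnight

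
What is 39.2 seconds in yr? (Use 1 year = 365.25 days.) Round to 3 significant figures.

1.24e-6 yr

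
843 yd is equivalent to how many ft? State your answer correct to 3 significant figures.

2530 feet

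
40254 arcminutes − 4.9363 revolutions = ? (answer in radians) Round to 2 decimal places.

40254 arcmin = 11.7094 rad and 4.9363 rev = 31.0157 rad.
11.7094 − 31.0157 ≈ -19.31 rad.

-19.31 rad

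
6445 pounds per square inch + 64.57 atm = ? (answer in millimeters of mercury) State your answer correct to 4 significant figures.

382400 mmHg

6445 psi = 333303 mmHg and 64.57 atm = 49073.2 mmHg.
333303 + 49073.2 ≈ 382400 mmHg.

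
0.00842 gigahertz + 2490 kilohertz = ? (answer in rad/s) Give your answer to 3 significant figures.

6.85e+7 radians per second

0.00842 GHz = 5.29044e+7 rad/s and 2490 kHz = 1.56451e+7 rad/s.
5.29044e+7 + 1.56451e+7 ≈ 6.85e+7 rad/s.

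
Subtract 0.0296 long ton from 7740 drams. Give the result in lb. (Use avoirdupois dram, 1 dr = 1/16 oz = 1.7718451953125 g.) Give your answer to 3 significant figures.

7740 dr = 30.2344 lb and 0.0296 long ton = 66.3040 lb.
30.2344 − 66.3040 ≈ -36.1 lb.

-36.1 lb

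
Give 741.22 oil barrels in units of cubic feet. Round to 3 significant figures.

4160 ft³

1 bbl = 5.61458 ft³.
741.22 × 5.61458 ≈ 4160 ft³.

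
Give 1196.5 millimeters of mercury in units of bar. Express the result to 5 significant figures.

1 mmHg = 0.00133322 bar.
1196.5 × 0.00133322 ≈ 1.5952 bar.

1.5952 bar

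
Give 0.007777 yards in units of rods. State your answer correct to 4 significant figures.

1 yd = 0.181818 rods.
Thus 0.007777 × 0.181818 ≈ 0.001414 rod.

0.001414 rod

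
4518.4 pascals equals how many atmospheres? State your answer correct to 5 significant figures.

1 pascal = 9.86923 × 10^-6 atm.
4518.4 × 9.86923 × 10^-6 ≈ 0.044593 atm.

0.044593 atm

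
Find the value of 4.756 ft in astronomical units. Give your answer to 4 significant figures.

1 foot = 2.03746 × 10^-12 au.
4.756 × 2.03746 × 10^-12 ≈ 9.690 × 10^-12 au.

9.690 × 10^-12 astronomical units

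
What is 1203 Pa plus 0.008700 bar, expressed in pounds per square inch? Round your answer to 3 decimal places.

0.301 psi

1203 Pa = 0.174480 psi and 0.008700 bar = 0.126183 psi.
0.174480 + 0.126183 ≈ 0.301 psi.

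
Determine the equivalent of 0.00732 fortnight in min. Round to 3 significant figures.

148 min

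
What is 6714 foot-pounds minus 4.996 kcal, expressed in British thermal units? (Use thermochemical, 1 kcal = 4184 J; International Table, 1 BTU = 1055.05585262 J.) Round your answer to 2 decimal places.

6714 ft·lbf = 8.62794 BTU and 4.996 kcal = 19.8125 BTU.
8.62794 − 19.8125 ≈ -11.18 BTU.

-11.18 BTU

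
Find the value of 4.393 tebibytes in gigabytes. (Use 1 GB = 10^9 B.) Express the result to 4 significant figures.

4830 GB

1 tebibyte = 1099.51 gigabytes.
So 4.393 × 1099.51 ≈ 4830 GB.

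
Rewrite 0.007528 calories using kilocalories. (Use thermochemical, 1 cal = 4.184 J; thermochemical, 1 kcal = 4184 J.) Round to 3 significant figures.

7.53e-6 kilocalories

1 cal = 0.00100000 kcal.
0.007528 × 0.00100000 ≈ 7.53e-6 kcal.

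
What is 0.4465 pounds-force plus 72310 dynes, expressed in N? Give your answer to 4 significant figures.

2.709 newtons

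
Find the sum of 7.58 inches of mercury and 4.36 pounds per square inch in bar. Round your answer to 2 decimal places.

7.58 inHg = 0.256688 bar and 4.36 psi = 0.300611 bar.
0.256688 + 0.300611 ≈ 0.56 bar.

0.56 bar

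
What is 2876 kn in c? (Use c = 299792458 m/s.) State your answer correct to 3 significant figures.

4.94 × 10^-6 c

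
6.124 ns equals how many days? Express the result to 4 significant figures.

7.088e-14 d

1 nanosecond = 1.15741e-14 d.
So 6.124 × 1.15741e-14 ≈ 7.088e-14 d.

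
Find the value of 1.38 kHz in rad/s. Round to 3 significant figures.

1 kHz = 6283.19 radians per second.
1.38 × 6283.19 ≈ 8670 rad/s.

8670 rad/s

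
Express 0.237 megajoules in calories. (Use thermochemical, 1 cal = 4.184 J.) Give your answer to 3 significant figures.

56600 cal

1 megajoule = 239006 cal.
So 0.237 × 239006 ≈ 56600 cal.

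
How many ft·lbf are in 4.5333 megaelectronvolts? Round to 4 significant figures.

1 megaelectronvolt = 1.18170e-13 ft·lbf.
Then 4.5333 × 1.18170e-13 ≈ 5.357e-13 ft·lbf.

5.357e-13 ft·lbf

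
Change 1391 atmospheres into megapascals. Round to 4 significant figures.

1 atmosphere = 0.101325 MPa.
So 1391 × 0.101325 ≈ 140.9 MPa.

140.9 MPa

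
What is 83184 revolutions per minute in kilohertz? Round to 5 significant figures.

1 rpm = 1.66667 × 10^-5 kHz.
Thus 83184 × 1.66667 × 10^-5 ≈ 1.3864 kHz.

1.3864 kilohertz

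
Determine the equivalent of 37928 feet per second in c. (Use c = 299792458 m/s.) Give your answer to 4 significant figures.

3.856e-5 c

1 ft/s = 1.01670e-9 times the speed of light.
Then 37928 × 1.01670e-9 ≈ 3.856e-5 c.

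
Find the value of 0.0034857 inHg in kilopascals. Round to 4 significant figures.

0.01180 kPa

1 inch of mercury = 3.38639 kilopascals.
Then 0.0034857 × 3.38639 ≈ 0.01180 kPa.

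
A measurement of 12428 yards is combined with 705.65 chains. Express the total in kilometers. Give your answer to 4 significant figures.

12428 yd = 11.3642 km and 705.65 chain = 14.1954 km.
11.3642 + 14.1954 ≈ 25.56 km.

25.56 km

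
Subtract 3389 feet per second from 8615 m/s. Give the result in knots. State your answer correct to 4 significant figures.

14740 kn

8615 m/s = 16746.2 kn and 3389 ft/s = 2007.93 kn.
16746.2 − 2007.93 ≈ 14740 kn.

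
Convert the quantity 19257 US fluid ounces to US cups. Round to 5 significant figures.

1 US fluid ounce = 0.125000 US cup.
Thus 19257 × 0.125000 ≈ 2407.1 US cup.

2407.1 US cups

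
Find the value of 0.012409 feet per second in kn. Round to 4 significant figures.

1 ft/s = 0.592484 knots.
So 0.012409 × 0.592484 ≈ 0.007352 kn.

0.007352 kn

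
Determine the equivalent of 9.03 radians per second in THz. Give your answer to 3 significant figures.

1 rad/s = 1.59155 × 10^-13 THz.
9.03 × 1.59155 × 10^-13 ≈ 1.44 × 10^-12 THz.

1.44 × 10^-12 THz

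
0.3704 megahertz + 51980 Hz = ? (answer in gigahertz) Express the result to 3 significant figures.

0.000422 GHz

0.3704 MHz = 0.000370400 GHz and 51980 Hz = 5.19800 × 10^-5 GHz.
0.000370400 + 5.19800 × 10^-5 ≈ 0.000422 GHz.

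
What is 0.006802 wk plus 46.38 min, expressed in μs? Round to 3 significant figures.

0.006802 wk = 4.11385 × 10^9 μs and 46.38 min = 2.78280 × 10^9 μs.
4.11385 × 10^9 + 2.78280 × 10^9 ≈ 6.90 × 10^9 μs.

6.90 × 10^9 microseconds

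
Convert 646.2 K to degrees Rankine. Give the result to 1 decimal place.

1163.2 °R

°R = K × 9/5.
Applying the formula gives 1163.2 °R.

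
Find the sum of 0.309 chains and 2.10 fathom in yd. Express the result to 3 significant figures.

11.0 yd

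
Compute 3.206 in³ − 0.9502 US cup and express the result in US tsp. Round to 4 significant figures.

3.206 in³ = 10.6589 US tsp and 0.9502 US cup = 45.6096 US tsp.
10.6589 − 45.6096 ≈ -34.95 US tsp.

-34.95 US tsp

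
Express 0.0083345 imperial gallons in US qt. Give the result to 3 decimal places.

1 imp gal = 4.80380 US quarts.
Thus 0.0083345 × 4.80380 ≈ 0.040 US qt.

0.040 US qt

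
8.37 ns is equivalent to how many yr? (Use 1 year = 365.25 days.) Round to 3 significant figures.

1 nanosecond = 3.16881e-17 yr.
Thus 8.37 × 3.16881e-17 ≈ 2.65e-16 yr.

2.65e-16 years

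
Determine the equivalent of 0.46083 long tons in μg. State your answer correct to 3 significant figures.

4.68e+11 micrograms

1 long ton = 1.01605e+12 μg.
Then 0.46083 × 1.01605e+12 ≈ 4.68e+11 μg.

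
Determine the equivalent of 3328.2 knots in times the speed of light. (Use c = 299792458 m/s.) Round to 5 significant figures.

5.7112 × 10^-6 c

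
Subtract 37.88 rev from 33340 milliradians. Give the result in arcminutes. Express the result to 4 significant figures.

-703600 arcmin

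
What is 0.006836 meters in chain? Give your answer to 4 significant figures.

1 m = 0.0497097 chains.
Thus 0.006836 × 0.0497097 ≈ 0.0003398 chain.

0.0003398 chain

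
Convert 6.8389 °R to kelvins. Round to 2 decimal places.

3.80 K

°R = K × 9/5.
Applying the formula gives 3.80 K.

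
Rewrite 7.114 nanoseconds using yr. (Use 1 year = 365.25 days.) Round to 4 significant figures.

2.254 × 10^-16 years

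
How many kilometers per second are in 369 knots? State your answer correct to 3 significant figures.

0.190 kilometers per second

1 knot = 0.000514444 km/s.
Then 369 × 0.000514444 ≈ 0.190 km/s.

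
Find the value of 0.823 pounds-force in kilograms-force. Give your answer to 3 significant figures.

0.373 kgf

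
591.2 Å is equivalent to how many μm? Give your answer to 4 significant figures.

0.05912 micrometers

1 angstrom = 0.000100000 μm.
Then 591.2 × 0.000100000 ≈ 0.05912 μm.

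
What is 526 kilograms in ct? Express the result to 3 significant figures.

2.63 × 10^6 ct

1 kilogram = 5000.00 ct.
526 × 5000.00 ≈ 2.63 × 10^6 ct.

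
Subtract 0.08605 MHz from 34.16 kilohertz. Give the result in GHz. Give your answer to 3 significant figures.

-5.19 × 10^-5 gigahertz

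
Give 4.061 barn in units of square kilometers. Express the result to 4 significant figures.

4.061e-34 km²

1 barn = 1.00000e-34 km².
So 4.061 × 1.00000e-34 ≈ 4.061e-34 km².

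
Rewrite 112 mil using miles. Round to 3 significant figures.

1.77 × 10^-6 miles

1 mil = 1.57828 × 10^-8 miles.
So 112 × 1.57828 × 10^-8 ≈ 1.77 × 10^-6 mi.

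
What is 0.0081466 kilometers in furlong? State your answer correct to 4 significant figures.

1 km = 4.97097 furlong.
0.0081466 × 4.97097 ≈ 0.04050 furlong.

0.04050 furlong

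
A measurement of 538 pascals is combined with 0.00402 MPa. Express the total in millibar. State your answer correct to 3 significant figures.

45.6 millibar

538 Pa = 5.38000 mbar and 0.00402 MPa = 40.2000 mbar.
5.38000 + 40.2000 ≈ 45.6 mbar.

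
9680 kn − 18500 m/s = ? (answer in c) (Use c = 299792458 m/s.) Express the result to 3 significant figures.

-4.51 × 10^-5 c

9680 kn = 1.66109 × 10^-5 c and 18500 m/s = 6.17094 × 10^-5 c.
1.66109 × 10^-5 − 6.17094 × 10^-5 ≈ -4.51 × 10^-5 c.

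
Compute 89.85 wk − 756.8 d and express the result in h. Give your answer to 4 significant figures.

-3068 hours

89.85 wk = 15094.8 h and 756.8 d = 18163.2 h.
15094.8 − 18163.2 ≈ -3068 h.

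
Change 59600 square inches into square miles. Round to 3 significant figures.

1 square inch = 2.49098e-10 square miles.
So 59600 × 2.49098e-10 ≈ 1.48e-5 mi².

1.48e-5 square miles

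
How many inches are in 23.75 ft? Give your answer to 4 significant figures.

285.0 in

1 foot = 12.0000 in.
Then 23.75 × 12.0000 ≈ 285.0 in.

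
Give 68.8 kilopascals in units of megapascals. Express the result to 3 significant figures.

1 kPa = 0.00100000 MPa.
So 68.8 × 0.00100000 ≈ 0.0688 MPa.

0.0688 MPa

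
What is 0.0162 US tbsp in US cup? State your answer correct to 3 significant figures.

0.00101 US cup

1 US tbsp = 0.0625000 US cups.
Thus 0.0162 × 0.0625000 ≈ 0.00101 US cup.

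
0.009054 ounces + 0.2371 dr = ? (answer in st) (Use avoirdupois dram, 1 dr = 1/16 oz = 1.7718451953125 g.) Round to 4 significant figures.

0.0001066 st

0.009054 oz = 4.04196e-5 st and 0.2371 dr = 6.61551e-5 st.
4.04196e-5 + 6.61551e-5 ≈ 0.0001066 st.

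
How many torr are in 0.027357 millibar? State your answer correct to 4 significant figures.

0.02052 torr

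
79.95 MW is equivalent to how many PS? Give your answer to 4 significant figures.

1 MW = 1359.62 PS.
So 79.95 × 1359.62 ≈ 108700 PS.

108700 metric horsepower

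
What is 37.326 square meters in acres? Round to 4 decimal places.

1 square meter = 0.000247105 acre.
Then 37.326 × 0.000247105 ≈ 0.0092 acre.

0.0092 acre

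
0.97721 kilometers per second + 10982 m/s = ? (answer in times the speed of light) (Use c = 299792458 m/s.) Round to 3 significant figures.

3.99 × 10^-5 c

0.97721 km/s = 3.25962 × 10^-6 c and 10982 m/s = 3.66320 × 10^-5 c.
3.25962 × 10^-6 + 3.66320 × 10^-5 ≈ 3.99 × 10^-5 c.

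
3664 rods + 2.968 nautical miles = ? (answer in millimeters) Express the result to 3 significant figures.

3664 rod = 1.84270e+7 mm and 2.968 nmi = 5.49674e+6 mm.
1.84270e+7 + 5.49674e+6 ≈ 2.39e+7 mm.

2.39e+7 mm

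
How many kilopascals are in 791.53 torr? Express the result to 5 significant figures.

105.53 kilopascals

1 torr = 0.133322 kPa.
Then 791.53 × 0.133322 ≈ 105.53 kPa.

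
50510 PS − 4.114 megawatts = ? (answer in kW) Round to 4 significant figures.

33040 kilowatts

50510 PS = 37150.0 kW and 4.114 MW = 4114.00 kW.
37150.0 − 4114.00 ≈ 33040 kW.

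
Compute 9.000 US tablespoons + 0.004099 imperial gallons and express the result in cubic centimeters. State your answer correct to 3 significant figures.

9.000 US tbsp = 133.081 cm³ and 0.004099 imp gal = 18.6344 cm³.
133.081 + 18.6344 ≈ 152 cm³.

152 cubic centimeters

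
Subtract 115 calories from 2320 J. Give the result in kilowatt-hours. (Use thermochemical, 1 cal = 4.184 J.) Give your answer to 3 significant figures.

0.000511 kWh

2320 J = 0.000644444 kWh and 115 cal = 0.000133656 kWh.
0.000644444 − 0.000133656 ≈ 0.000511 kWh.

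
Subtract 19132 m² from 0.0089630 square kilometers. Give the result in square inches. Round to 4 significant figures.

-1.576e+7 in²

0.0089630 km² = 1.38927e+7 in² and 19132 m² = 2.96547e+7 in².
1.38927e+7 − 2.96547e+7 ≈ -1.576e+7 in².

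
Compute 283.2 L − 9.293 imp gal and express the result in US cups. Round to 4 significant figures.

283.2 L = 1197.02 US cup and 9.293 imp gal = 178.567 US cup.
1197.02 − 178.567 ≈ 1018 US cup.

1018 US cup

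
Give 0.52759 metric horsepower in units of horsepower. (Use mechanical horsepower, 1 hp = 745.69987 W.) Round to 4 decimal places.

0.5204 horsepower

1 metric horsepower = 0.986320 hp.
Thus 0.52759 × 0.986320 ≈ 0.5204 hp.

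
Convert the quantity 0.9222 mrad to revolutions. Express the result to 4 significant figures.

0.0001468 rev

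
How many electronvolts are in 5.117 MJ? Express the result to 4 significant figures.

1 megajoule = 6.24151e+24 eV.
Then 5.117 × 6.24151e+24 ≈ 3.194e+25 eV.

3.194e+25 eV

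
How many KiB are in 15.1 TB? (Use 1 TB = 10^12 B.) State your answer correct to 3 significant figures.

1.47e+10 KiB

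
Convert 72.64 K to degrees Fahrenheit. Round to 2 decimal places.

K = (°F + 459.67) × 5/9.
Applying the formula gives -328.92 °F.

-328.92 °F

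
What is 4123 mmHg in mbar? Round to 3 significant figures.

5500 millibar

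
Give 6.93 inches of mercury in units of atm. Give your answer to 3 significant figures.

0.232 atm

1 inHg = 0.0334211 atm.
So 6.93 × 0.0334211 ≈ 0.232 atm.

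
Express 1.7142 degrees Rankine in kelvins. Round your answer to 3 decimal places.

°R = K × 9/5.
Applying the formula gives 0.952 K.

0.952 kelvins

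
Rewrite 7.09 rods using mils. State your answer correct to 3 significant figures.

1 rod = 198000 mils.
7.09 × 198000 ≈ 1.40 × 10^6 mil.

1.40 × 10^6 mil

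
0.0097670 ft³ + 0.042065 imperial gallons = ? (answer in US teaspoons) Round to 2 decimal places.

0.0097670 ft³ = 56.1118 US tsp and 0.042065 imp gal = 38.7978 US tsp.
56.1118 + 38.7978 ≈ 94.91 US tsp.

94.91 US tsp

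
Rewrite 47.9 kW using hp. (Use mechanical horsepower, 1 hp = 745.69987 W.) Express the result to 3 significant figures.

64.2 horsepower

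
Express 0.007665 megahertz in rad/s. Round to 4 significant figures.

1 megahertz = 6.28319e+6 rad/s.
So 0.007665 × 6.28319e+6 ≈ 48160 rad/s.

48160 rad/s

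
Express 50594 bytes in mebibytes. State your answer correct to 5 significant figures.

0.048250 MiB

1 byte = 9.53674e-7 mebibytes.
50594 × 9.53674e-7 ≈ 0.048250 MiB.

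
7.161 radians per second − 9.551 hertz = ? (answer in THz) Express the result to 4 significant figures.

-8.411 × 10^-12 terahertz

7.161 rad/s = 1.13971 × 10^-12 THz and 9.551 Hz = 9.55100 × 10^-12 THz.
1.13971 × 10^-12 − 9.55100 × 10^-12 ≈ -8.411 × 10^-12 THz.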